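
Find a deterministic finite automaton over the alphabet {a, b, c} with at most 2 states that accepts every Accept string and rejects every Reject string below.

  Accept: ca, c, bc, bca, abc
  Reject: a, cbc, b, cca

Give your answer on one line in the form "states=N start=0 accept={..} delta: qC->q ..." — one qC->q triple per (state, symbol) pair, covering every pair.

states=2 start=0 accept={1} delta: 0a->0 0b->0 0c->1 1a->1 1b->1 1c->0

Grow the machine one transition at a time. Run the examples from 0; the earliest place one falls off (shortest prefix, ties alphabetical) gets sent to the lowest-numbered state that keeps every Accept/Reject pair distinguishable — a pair clashes when both reach the same state with identical unread suffix — and to a fresh state only if none does.
a: 0a undefined. 0a->0: ok.
b: 0b undefined. 0b->0: ok.
c: 0c undefined. 0c->0: no, ca/a meet in 0. Open state 1: 0c->1.
ca: 1a undefined. 1a->0: no, ca/a meet in 0. 1a->1: ok.
cb: 1b undefined. 1b->0: no, ca/cbc meet in 1. 1b->1: ok.
cc: 1c undefined. 1c->0: ok.
All examples now run through 2 states with every (state, symbol) defined. Accept strings end in {1}, Reject strings end in {0}; accept={1}.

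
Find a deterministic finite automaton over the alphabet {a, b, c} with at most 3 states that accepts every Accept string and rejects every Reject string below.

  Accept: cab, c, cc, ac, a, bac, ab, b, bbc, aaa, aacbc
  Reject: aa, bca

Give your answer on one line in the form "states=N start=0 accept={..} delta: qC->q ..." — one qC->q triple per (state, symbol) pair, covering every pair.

State merging on the prefix tree: take the shortest (then alphabetical) example prefix whose next move is undefined and point that move at state 0, else 1, else 2, ...; a target is out if some Accept/Reject pair would then sit in one state with the same input left (inseparable). If every existing state is out, open a new one.
a: 0a undefined. 0a->0: no, a/aa meet in 0. Open state 1: 0a->1.
b: 0b undefined. 0b->0: ok.
c: 0c undefined. 0c->0: no, a/bca meet in 1. 0c->1: ok.
aa: 1a undefined. 1a->0: no, cab/aa meet in 0. 1a->1: no, c/aa meet in 1. Open state 2: 1a->2.
ab: 1b undefined. 1b->0: ok.
ac: 1c undefined. 1c->0: ok.
aaa: 2a undefined. 2a->0: ok.
aac: 2c undefined. 2c->0: ok.
cab: 2b undefined. 2b->0: ok.
All examples now run through 3 states with every (state, symbol) defined. Accept strings end in {0,1}, Reject strings end in {2}; accept={0,1}.

states=3 start=0 accept={0,1} delta: 0a->1 0b->0 0c->1 1a->2 1b->0 1c->0 2a->0 2b->0 2c->0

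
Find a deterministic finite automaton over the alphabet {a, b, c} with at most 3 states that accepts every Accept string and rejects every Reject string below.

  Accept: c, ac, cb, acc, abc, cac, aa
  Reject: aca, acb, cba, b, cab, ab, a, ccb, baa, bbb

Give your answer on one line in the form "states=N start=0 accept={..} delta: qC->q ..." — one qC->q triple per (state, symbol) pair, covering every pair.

states=3 start=0 accept={0,2} delta: 0a->1 0b->1 0c->2 1a->0 1b->1 1c->0 2a->0 2b->0 2c->0

State merging on the prefix tree: take the shortest (then alphabetical) example prefix whose next move is undefined and point that move at state 0, else 1, else 2, ...; a target is out if some Accept/Reject pair would then sit in one state with the same input left (inseparable). If every existing state is out, open a new one.
a: 0a undefined. 0a->0: no, cb/acb meet in 0 with "cb" left. Open state 1: 0a->1.
b: 0b undefined. 0b->0: no, aa/baa meet in 1 with "a" left. 0b->1: ok.
c: 0c undefined. 0c->0: no, cb/b meet in 1. 0c->1: no, c/b meet in 1. Open state 2: 0c->2.
aa: 1a undefined. 1a->0: ok.
ab: 1b undefined. 1b->0: no, aa/ab meet in 0. 1b->1: ok.
ac: 1c undefined. 1c->0: ok.
ca: 2a undefined. 2a->0: ok.
cb: 2b undefined. 2b->0: ok.
cc: 2c undefined. 2c->0: ok.
All examples now run through 3 states with every (state, symbol) defined. Accept strings end in {0,2}, Reject strings end in {1}; accept={0,2}.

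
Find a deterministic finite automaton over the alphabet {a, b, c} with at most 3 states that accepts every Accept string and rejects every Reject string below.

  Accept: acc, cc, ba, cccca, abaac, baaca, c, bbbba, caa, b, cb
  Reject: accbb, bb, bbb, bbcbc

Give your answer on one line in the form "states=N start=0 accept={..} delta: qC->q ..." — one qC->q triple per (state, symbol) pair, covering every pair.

State merging on the prefix tree: take the shortest (then alphabetical) example prefix whose next move is undefined and point that move at state 0, else 1, else 2, ...; a target is out if some Accept/Reject pair would then sit in one state with the same input left (inseparable). If every existing state is out, open a new one.
a: 0a undefined. 0a->0: ok.
b: 0b undefined. 0b->0: no, ba/bb meet in 0. Open state 1: 0b->1.
c: 0c undefined. 0c->0: ok.
ba: 1a undefined. 1a->0: ok.
bb: 1b undefined. 1b->0: no, acc/accbb meet in 0. 1b->1: no, b/accbb meet in 1. Open state 2: 1b->2.
bbb: 2b undefined. 2b->0: no, acc/bbb meet in 0. 2b->1: no, b/bbb meet in 1. 2b->2: ok.
bbc: 2c undefined. 2c->0: ok.
bbbba: 2a undefined. 2a->0: ok.
bbcbc: 1c undefined. 1c->0: no, acc/bbcbc meet in 0. 1c->1: no, b/bbcbc meet in 1. 1c->2: ok.
All examples now run through 3 states with every (state, symbol) defined. Accept strings end in {0,1}, Reject strings end in {2}; accept={0,1}.

states=3 start=0 accept={0,1} delta: 0a->0 0b->1 0c->0 1a->0 1b->2 1c->2 2a->0 2b->2 2c->0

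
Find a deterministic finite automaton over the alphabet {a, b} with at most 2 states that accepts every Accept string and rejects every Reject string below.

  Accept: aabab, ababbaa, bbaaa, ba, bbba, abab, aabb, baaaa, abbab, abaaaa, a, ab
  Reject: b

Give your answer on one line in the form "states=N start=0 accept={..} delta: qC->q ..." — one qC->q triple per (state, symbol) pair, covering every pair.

states=2 start=0 accept={1} delta: 0a->1 0b->0 1a->1 1b->1

Grow the machine one transition at a time. Run the examples from 0; the earliest place one falls off (shortest prefix, ties alphabetical) gets sent to the lowest-numbered state that keeps every Accept/Reject pair distinguishable — a pair clashes when both reach the same state with identical unread suffix — and to a fresh state only if none does.
a: 0a undefined. 0a->0: no, ab/b meet in 0 with "b" left. Open state 1: 0a->1.
b: 0b undefined. 0b->0: ok.
aa: 1a undefined. 1a->0: no, aabb/b meet in 0. 1a->1: ok.
ab: 1b undefined. 1b->0: no, aabab/b meet in 0. 1b->1: ok.
All examples now run through 2 states with every (state, symbol) defined. Accept strings end in {1}, Reject strings end in {0}; accept={1}.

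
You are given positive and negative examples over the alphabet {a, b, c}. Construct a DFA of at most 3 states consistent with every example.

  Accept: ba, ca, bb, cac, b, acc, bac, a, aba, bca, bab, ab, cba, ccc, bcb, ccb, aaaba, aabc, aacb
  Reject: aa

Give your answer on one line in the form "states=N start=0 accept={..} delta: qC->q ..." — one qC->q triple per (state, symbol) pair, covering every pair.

states=3 start=0 accept={0,1} delta: 0a->1 0b->0 0c->0 1a->2 1b->0 1c->0 2a->0 2b->0 2c->0

Grow the machine one transition at a time. Run the examples from 0; the earliest place one falls off (shortest prefix, ties alphabetical) gets sent to the lowest-numbered state that keeps every Accept/Reject pair distinguishable — a pair clashes when both reach the same state with identical unread suffix — and to a fresh state only if none does.
a: 0a undefined. 0a->0: no, a/aa meet in 0. Open state 1: 0a->1.
b: 0b undefined. 0b->0: ok.
c: 0c undefined. 0c->0: ok.
aa: 1a undefined. 1a->0: no, bb/aa meet in 0. 1a->1: no, ba/aa meet in 1. Open state 2: 1a->2.
ab: 1b undefined. 1b->0: ok.
ac: 1c undefined. 1c->0: ok.
aaa: 2a undefined. 2a->0: ok.
aab: 2b undefined. 2b->0: ok.
aac: 2c undefined. 2c->0: ok.
All examples now run through 3 states with every (state, symbol) defined. Accept strings end in {0,1}, Reject strings end in {2}; accept={0,1}.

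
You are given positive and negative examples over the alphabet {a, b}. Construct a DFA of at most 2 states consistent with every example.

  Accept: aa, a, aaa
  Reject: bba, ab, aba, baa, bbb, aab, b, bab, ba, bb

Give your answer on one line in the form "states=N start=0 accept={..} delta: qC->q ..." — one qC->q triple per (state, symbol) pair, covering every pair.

states=2 start=0 accept={0} delta: 0a->0 0b->1 1a->1 1b->1

State merging on the prefix tree: take the shortest (then alphabetical) example prefix whose next move is undefined and point that move at state 0, else 1, else 2, ...; a target is out if some Accept/Reject pair would then sit in one state with the same input left (inseparable). If every existing state is out, open a new one.
a: 0a undefined. 0a->0: ok.
b: 0b undefined. 0b->0: no, aa/bba meet in 0. Open state 1: 0b->1.
ba: 1a undefined. 1a->0: no, aa/aba meet in 0. 1a->1: ok.
bb: 1b undefined. 1b->0: no, aa/bba meet in 0. 1b->1: ok.
All examples now run through 2 states with every (state, symbol) defined. Accept strings end in {0}, Reject strings end in {1}; accept={0}.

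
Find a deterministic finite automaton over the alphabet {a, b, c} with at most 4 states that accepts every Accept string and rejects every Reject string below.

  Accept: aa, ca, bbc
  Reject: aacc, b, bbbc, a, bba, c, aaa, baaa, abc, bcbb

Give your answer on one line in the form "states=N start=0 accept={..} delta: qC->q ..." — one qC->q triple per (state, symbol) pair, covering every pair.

Grow the machine one transition at a time. Run the examples from 0; the earliest place one falls off (shortest prefix, ties alphabetical) gets sent to the lowest-numbered state that keeps every Accept/Reject pair distinguishable — a pair clashes when both reach the same state with identical unread suffix — and to a fresh state only if none does.
a: 0a undefined. 0a->0: no, aa/a meet in 0. Open state 1: 0a->1.
b: 0b undefined. 0b->0: no, bbc/bbbc meet in 0 with "c" left. 0b->1: no, bbc/abc meet in 1 with "bc" left. Open state 2: 0b->2.
c: 0c undefined. 0c->0: no, ca/a meet in 1. 0c->1: ok.
aa: 1a undefined. 1a->0: ok.
ab: 1b undefined. 1b->0: ok.
ba: 2a undefined. 2a->0: no, aa/baaa meet in 0. 2a->1: ok.
bb: 2b undefined. 2b->0: no, bbc/a meet in 1. 2b->1: no, aa/bba meet in 0. 2b->2: no, bbc/bbbc meet in 2 with "c" left. Open state 3: 2b->3.
bc: 2c undefined. 2c->0: ok.
bba: 3a undefined. 3a->0: no, aa/bba meet in 0. 3a->1: ok.
bbb: 3b undefined. 3b->0: ok.
bbc: 3c undefined. 3c->0: ok.
aacc: 1c undefined. 1c->0: no, aa/aacc meet in 0. 1c->1: ok.
All examples now run through 4 states with every (state, symbol) defined. Accept strings end in {0}, Reject strings end in {1,2,3}; accept={0}.

states=4 start=0 accept={0} delta: 0a->1 0b->2 0c->1 1a->0 1b->0 1c->1 2a->1 2b->3 2c->0 3a->1 3b->0 3c->0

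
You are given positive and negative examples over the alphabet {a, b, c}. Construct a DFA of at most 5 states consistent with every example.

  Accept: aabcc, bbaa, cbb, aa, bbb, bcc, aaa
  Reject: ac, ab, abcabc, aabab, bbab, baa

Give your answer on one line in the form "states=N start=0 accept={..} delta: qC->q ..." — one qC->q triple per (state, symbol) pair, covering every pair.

State merging on the prefix tree: take the shortest (then alphabetical) example prefix whose next move is undefined and point that move at state 0, else 1, else 2, ...; a target is out if some Accept/Reject pair would then sit in one state with the same input left (inseparable). If every existing state is out, open a new one.
a: 0a undefined. 0a->0: ok.
b: 0b undefined. 0b->0: no, bbaa/ab meet in 0. Open state 1: 0b->1.
c: 0c undefined. 0c->0: no, aa/ac meet in 0. 0c->1: ok.
ba: 1a undefined. 1a->0: no, aa/baa meet in 0. 1a->1: ok.
bb: 1b undefined. 1b->0: no, bbaa/aabab meet in 0. 1b->1: no, bbaa/ac meet in 1. Open state 2: 1b->2.
bc: 1c undefined. 1c->0: no, aabcc/ac meet in 1. 1c->1: no, aabcc/ac meet in 1. 1c->2: ok.
bba: 2a undefined. 2a->0: ok.
bbb: 2b undefined. 2b->0: ok.
bcc: 2c undefined. 2c->0: ok.
All examples now run through 3 states with every (state, symbol) defined. Accept strings end in {0}, Reject strings end in {1,2}; accept={0}.

states=3 start=0 accept={0} delta: 0a->0 0b->1 0c->1 1a->1 1b->2 1c->2 2a->0 2b->0 2c->0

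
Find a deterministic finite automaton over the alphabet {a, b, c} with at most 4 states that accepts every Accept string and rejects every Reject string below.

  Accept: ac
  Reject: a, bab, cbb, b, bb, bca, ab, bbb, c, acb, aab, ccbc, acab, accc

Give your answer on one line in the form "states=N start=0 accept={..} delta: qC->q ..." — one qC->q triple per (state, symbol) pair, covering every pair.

State merging on the prefix tree: take the shortest (then alphabetical) example prefix whose next move is undefined and point that move at state 0, else 1, else 2, ...; a target is out if some Accept/Reject pair would then sit in one state with the same input left (inseparable). If every existing state is out, open a new one.
a: 0a undefined. 0a->0: no, ac/c meet in 0 with "c" left. Open state 1: 0a->1.
b: 0b undefined. 0b->0: ok.
c: 0c undefined. 0c->0: ok.
aa: 1a undefined. 1a->0: ok.
ab: 1b undefined. 1b->0: ok.
ac: 1c undefined. 1c->0: no, ac/bab meet in 0. 1c->1: no, ac/a meet in 1. Open state 2: 1c->2.
aca: 2a undefined. 2a->0: ok.
acb: 2b undefined. 2b->0: ok.
acc: 2c undefined. 2c->0: ok.
All examples now run through 3 states with every (state, symbol) defined. Accept strings end in {2}, Reject strings end in {0,1}; accept={2}.

states=3 start=0 accept={2} delta: 0a->1 0b->0 0c->0 1a->0 1b->0 1c->2 2a->0 2b->0 2c->0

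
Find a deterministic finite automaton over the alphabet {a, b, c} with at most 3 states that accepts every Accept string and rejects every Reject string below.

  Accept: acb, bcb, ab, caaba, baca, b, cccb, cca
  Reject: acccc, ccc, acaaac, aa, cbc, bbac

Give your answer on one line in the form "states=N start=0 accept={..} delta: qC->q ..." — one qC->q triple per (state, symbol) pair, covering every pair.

states=3 start=0 accept={1} delta: 0a->0 0b->1 0c->1 1a->1 1b->1 1c->2 2a->1 2b->1 2c->2

Fold the examples into a partial DFA from state 0: repeatedly fix the first undefined (state, symbol) met by the shortest-then-alphabetical prefix, trying targets in increasing order and rejecting any under which an Accept and a Reject string meet in one state with the same remainder; add a state when all current targets are rejected. Accepting states are where Accept strings end.
a: 0a undefined. 0a->0: ok.
b: 0b undefined. 0b->0: no, ab/aa meet in 0. Open state 1: 0b->1.
c: 0c undefined. 0c->0: no, cca/acccc meet in 0. 0c->1: ok.
ba: 1a undefined. 1a->0: no, ab/acaaac meet in 1. 1a->1: ok.
bb: 1b undefined. 1b->0: no, acb/aa meet in 0. 1b->1: ok.
bc: 1c undefined. 1c->0: no, acb/ccc meet in 1. 1c->1: no, acb/acccc meet in 1. Open state 2: 1c->2.
bcb: 2b undefined. 2b->0: no, bcb/aa meet in 0. 2b->1: ok.
cca: 2a undefined. 2a->0: no, baca/aa meet in 0. 2a->1: ok.
ccc: 2c undefined. 2c->0: no, acb/acccc meet in 1. 2c->1: no, acb/ccc meet in 1. 2c->2: ok.
All examples now run through 3 states with every (state, symbol) defined. Accept strings end in {1}, Reject strings end in {0,2}; accept={1}.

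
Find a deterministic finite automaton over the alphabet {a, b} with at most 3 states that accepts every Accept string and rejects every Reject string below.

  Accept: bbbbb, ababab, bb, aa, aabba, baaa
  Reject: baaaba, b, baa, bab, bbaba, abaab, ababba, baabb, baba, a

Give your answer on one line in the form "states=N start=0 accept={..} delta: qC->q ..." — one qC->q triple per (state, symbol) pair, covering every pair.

State merging on the prefix tree: take the shortest (then alphabetical) example prefix whose next move is undefined and point that move at state 0, else 1, else 2, ...; a target is out if some Accept/Reject pair would then sit in one state with the same input left (inseparable). If every existing state is out, open a new one.
a: 0a undefined. 0a->0: no, aa/a meet in 0. Open state 1: 0a->1.
b: 0b undefined. 0b->0: no, bbbbb/b meet in 0. 0b->1: ok.
aa: 1a undefined. 1a->0: no, aa/baaaba meet in 0. 1a->1: no, bb/bab meet in 1 with "b" left. Open state 2: 1a->2.
ab: 1b undefined. 1b->0: no, bbbbb/b meet in 1. 1b->1: no, bbbbb/b meet in 1. 1b->2: ok.
aab: 2b undefined. 2b->0: ok.
aba: 2a undefined. 2a->0: no, bbbbb/bbaba meet in 2. 2a->1: ok.
All examples now run through 3 states with every (state, symbol) defined. Accept strings end in {2}, Reject strings end in {0,1}; accept={2}.

states=3 start=0 accept={2} delta: 0a->1 0b->1 1a->2 1b->2 2a->1 2b->0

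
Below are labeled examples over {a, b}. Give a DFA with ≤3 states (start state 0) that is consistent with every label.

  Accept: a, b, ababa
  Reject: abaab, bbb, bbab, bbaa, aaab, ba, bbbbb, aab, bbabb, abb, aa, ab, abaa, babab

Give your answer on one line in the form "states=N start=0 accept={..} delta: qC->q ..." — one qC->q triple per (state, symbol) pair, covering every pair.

states=3 start=0 accept={1} delta: 0a->1 0b->1 1a->2 1b->2 2a->1 2b->0

Fold the examples into a partial DFA from state 0: repeatedly fix the first undefined (state, symbol) met by the shortest-then-alphabetical prefix, trying targets in increasing order and rejecting any under which an Accept and a Reject string meet in one state with the same remainder; add a state when all current targets are rejected. Accepting states are where Accept strings end.
a: 0a undefined. 0a->0: no, a/aa meet in 0. Open state 1: 0a->1.
b: 0b undefined. 0b->0: no, a/ba meet in 1. 0b->1: ok.
aa: 1a undefined. 1a->0: no, a/aab meet in 1. 1a->1: no, a/ba meet in 1. Open state 2: 1a->2.
ab: 1b undefined. 1b->0: no, a/bbb meet in 1. 1b->1: no, a/bbb meet in 1. 1b->2: ok.
aaa: 2a undefined. 2a->0: no, a/bbab meet in 1. 2a->1: ok.
aab: 2b undefined. 2b->0: ok.
All examples now run through 3 states with every (state, symbol) defined. Accept strings end in {1}, Reject strings end in {0,2}; accept={1}.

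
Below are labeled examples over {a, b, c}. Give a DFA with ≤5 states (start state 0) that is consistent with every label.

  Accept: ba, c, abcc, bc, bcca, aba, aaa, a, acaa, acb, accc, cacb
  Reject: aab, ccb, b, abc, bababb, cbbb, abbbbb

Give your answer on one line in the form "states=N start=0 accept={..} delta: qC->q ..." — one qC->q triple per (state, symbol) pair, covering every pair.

states=3 start=0 accept={1,2} delta: 0a->1 0b->0 0c->2 1a->0 1b->2 1c->1 2a->1 2b->0 2c->0

State merging on the prefix tree: take the shortest (then alphabetical) example prefix whose next move is undefined and point that move at state 0, else 1, else 2, ...; a target is out if some Accept/Reject pair would then sit in one state with the same input left (inseparable). If every existing state is out, open a new one.
a: 0a undefined. 0a->0: no, bc/abc meet in 0 with "bc" left. Open state 1: 0a->1.
b: 0b undefined. 0b->0: ok.
c: 0c undefined. 0c->0: no, c/ccb meet in 0. 0c->1: no, acb/ccb meet in 1 with "cb" left. Open state 2: 0c->2.
aa: 1a undefined. 1a->0: ok.
ab: 1b undefined. 1b->0: no, c/abc meet in 2. 1b->1: no, ba/abbbbb meet in 1. 1b->2: ok.
ac: 1c undefined. 1c->0: no, acaa/aab meet in 0. 1c->1: ok.
ca: 2a undefined. 2a->0: no, aba/aab meet in 0. 2a->1: ok.
cb: 2b undefined. 2b->0: ok.
cc: 2c undefined. 2c->0: ok.
All examples now run through 3 states with every (state, symbol) defined. Accept strings end in {1,2}, Reject strings end in {0}; accept={1,2}.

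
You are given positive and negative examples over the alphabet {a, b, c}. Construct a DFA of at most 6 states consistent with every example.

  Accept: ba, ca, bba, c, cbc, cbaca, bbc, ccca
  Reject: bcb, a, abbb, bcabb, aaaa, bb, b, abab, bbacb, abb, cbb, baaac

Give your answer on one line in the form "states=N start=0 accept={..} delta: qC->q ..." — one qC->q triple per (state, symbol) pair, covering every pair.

states=3 start=0 accept={2} delta: 0a->0 0b->1 0c->2 1a->2 1b->1 1c->2 2a->2 2b->0 2c->0

Grow the machine one transition at a time. Run the examples from 0; the earliest place one falls off (shortest prefix, ties alphabetical) gets sent to the lowest-numbered state that keeps every Accept/Reject pair distinguishable — a pair clashes when both reach the same state with identical unread suffix — and to a fresh state only if none does.
a: 0a undefined. 0a->0: ok.
b: 0b undefined. 0b->0: no, ba/a meet in 0. Open state 1: 0b->1.
c: 0c undefined. 0c->0: no, ca/a meet in 0. 0c->1: no, c/b meet in 1. Open state 2: 0c->2.
ba: 1a undefined. 1a->0: no, ba/a meet in 0. 1a->1: no, ba/b meet in 1. 1a->2: ok.
bb: 1b undefined. 1b->0: no, bba/a meet in 0. 1b->1: ok.
bc: 1c undefined. 1c->0: no, bbc/a meet in 0. 1c->1: no, bbc/bcb meet in 1. 1c->2: ok.
ca: 2a undefined. 2a->0: no, ba/baaac meet in 2. 2a->1: no, ca/abbb meet in 1. 2a->2: ok.
cb: 2b undefined. 2b->0: ok.
cc: 2c undefined. 2c->0: ok.
All examples now run through 3 states with every (state, symbol) defined. Accept strings end in {2}, Reject strings end in {0,1}; accept={2}.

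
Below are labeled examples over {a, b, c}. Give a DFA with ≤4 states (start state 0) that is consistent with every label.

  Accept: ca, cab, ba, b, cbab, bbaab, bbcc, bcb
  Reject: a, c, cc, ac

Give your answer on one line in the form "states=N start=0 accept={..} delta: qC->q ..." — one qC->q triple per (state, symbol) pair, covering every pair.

states=3 start=0 accept={1} delta: 0a->0 0b->1 0c->2 1a->1 1b->1 1c->1 2a->1 2b->0 2c->0

Grow the machine one transition at a time. Run the examples from 0; the earliest place one falls off (shortest prefix, ties alphabetical) gets sent to the lowest-numbered state that keeps every Accept/Reject pair distinguishable — a pair clashes when both reach the same state with identical unread suffix — and to a fresh state only if none does.
a: 0a undefined. 0a->0: ok.
b: 0b undefined. 0b->0: no, ba/a meet in 0. Open state 1: 0b->1.
c: 0c undefined. 0c->0: no, ca/a meet in 0. 0c->1: no, b/c meet in 1. Open state 2: 0c->2.
ba: 1a undefined. 1a->0: no, ba/a meet in 0. 1a->1: ok.
bb: 1b undefined. 1b->0: no, bbcc/cc meet in 2 with "c" left. 1b->1: ok.
bc: 1c undefined. 1c->0: no, bbcc/c meet in 2. 1c->1: ok.
ca: 2a undefined. 2a->0: no, ca/a meet in 0. 2a->1: ok.
cb: 2b undefined. 2b->0: ok.
cc: 2c undefined. 2c->0: ok.
All examples now run through 3 states with every (state, symbol) defined. Accept strings end in {1}, Reject strings end in {0,2}; accept={1}.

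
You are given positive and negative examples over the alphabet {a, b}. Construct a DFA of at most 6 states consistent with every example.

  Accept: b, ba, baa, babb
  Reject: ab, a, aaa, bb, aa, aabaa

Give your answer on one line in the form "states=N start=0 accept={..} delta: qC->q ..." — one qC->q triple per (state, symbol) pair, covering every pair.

states=3 start=0 accept={2} delta: 0a->1 0b->2 1a->1 1b->0 2a->2 2b->0

State merging on the prefix tree: take the shortest (then alphabetical) example prefix whose next move is undefined and point that move at state 0, else 1, else 2, ...; a target is out if some Accept/Reject pair would then sit in one state with the same input left (inseparable). If every existing state is out, open a new one.
a: 0a undefined. 0a->0: no, b/ab meet in 0 with "b" left. Open state 1: 0a->1.
b: 0b undefined. 0b->0: no, b/bb meet in 0. 0b->1: no, b/a meet in 1. Open state 2: 0b->2.
aa: 1a undefined. 1a->0: no, baa/aabaa meet in 2 with "aa" left. 1a->1: ok.
ab: 1b undefined. 1b->0: ok.
ba: 2a undefined. 2a->0: no, ba/ab meet in 0. 2a->1: no, ba/a meet in 1. 2a->2: ok.
bb: 2b undefined. 2b->0: ok.
All examples now run through 3 states with every (state, symbol) defined. Accept strings end in {2}, Reject strings end in {0,1}; accept={2}.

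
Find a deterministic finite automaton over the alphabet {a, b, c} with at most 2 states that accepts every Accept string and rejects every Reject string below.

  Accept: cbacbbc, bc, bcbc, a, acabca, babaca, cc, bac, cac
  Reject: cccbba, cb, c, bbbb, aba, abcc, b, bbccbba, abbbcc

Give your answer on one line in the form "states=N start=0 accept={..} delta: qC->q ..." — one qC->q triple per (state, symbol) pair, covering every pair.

State merging on the prefix tree: take the shortest (then alphabetical) example prefix whose next move is undefined and point that move at state 0, else 1, else 2, ...; a target is out if some Accept/Reject pair would then sit in one state with the same input left (inseparable). If every existing state is out, open a new one.
a: 0a undefined. 0a->0: ok.
b: 0b undefined. 0b->0: no, bc/c meet in 0 with "c" left. Open state 1: 0b->1.
c: 0c undefined. 0c->0: no, a/c meet in 0. 0c->1: ok.
ba: 1a undefined. 1a->0: no, a/aba meet in 0. 1a->1: ok.
bb: 1b undefined. 1b->0: no, a/cb meet in 0. 1b->1: ok.
bc: 1c undefined. 1c->0: ok.
All examples now run through 2 states with every (state, symbol) defined. Accept strings end in {0}, Reject strings end in {1}; accept={0}.

states=2 start=0 accept={0} delta: 0a->0 0b->1 0c->1 1a->1 1b->1 1c->0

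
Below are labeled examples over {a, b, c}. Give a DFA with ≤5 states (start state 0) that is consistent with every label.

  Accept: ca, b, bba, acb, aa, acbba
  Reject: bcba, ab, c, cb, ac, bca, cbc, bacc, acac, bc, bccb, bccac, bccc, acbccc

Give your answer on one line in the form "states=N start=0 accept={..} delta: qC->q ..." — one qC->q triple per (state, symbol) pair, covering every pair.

Fold the examples into a partial DFA from state 0: repeatedly fix the first undefined (state, symbol) met by the shortest-then-alphabetical prefix, trying targets in increasing order and rejecting any under which an Accept and a Reject string meet in one state with the same remainder; add a state when all current targets are rejected. Accepting states are where Accept strings end.
a: 0a undefined. 0a->0: no, b/ab meet in 0 with "b" left. Open state 1: 0a->1.
b: 0b undefined. 0b->0: no, ca/bca meet in 0 with "ca" left. 0b->1: ok.
c: 0c undefined. 0c->0: no, ca/cb meet in 1. 0c->1: no, b/c meet in 1. Open state 2: 0c->2.
aa: 1a undefined. 1a->0: ok.
ab: 1b undefined. 1b->0: no, aa/ab meet in 0. 1b->1: no, b/ab meet in 1. 1b->2: ok.
ac: 1c undefined. 1c->0: no, b/bca meet in 1. 1c->1: no, ca/bcba meet in 2 with "a" left. 1c->2: no, ca/bca meet in 2 with "a" left. Open state 3: 1c->3.
ca: 2a undefined. 2a->0: ok.
cb: 2b undefined. 2b->0: no, ca/cb meet in 0. 2b->1: no, b/cb meet in 1. 2b->2: ok.
aca: 3a undefined. 3a->0: no, ca/bca meet in 0. 3a->1: no, b/bca meet in 1. 3a->2: ok.
acb: 3b undefined. 3b->0: no, b/bcba meet in 1. 3b->1: no, ca/bcba meet in 0. 3b->2: no, ca/bcba meet in 0. 3b->3: no, acb/ac meet in 3. Open state 4: 3b->4.
bcc: 3c undefined. 3c->0: no, b/bccb meet in 1. 3c->1: ok.
cbc: 2c undefined. 2c->0: no, ca/cbc meet in 0. 2c->1: no, b/cbc meet in 1. 2c->2: ok.
acbb: 4b undefined. 4b->0: ok.
acbc: 4c undefined. 4c->0: ok.
bcba: 4a undefined. 4a->0: no, ca/bcba meet in 0. 4a->1: no, b/bcba meet in 1. 4a->2: ok.
All examples now run through 5 states with every (state, symbol) defined. Accept strings end in {0,1,4}, Reject strings end in {2,3}; accept={0,1,4}.

states=5 start=0 accept={0,1,4} delta: 0a->1 0b->1 0c->2 1a->0 1b->2 1c->3 2a->0 2b->2 2c->2 3a->2 3b->4 3c->1 4a->2 4b->0 4c->0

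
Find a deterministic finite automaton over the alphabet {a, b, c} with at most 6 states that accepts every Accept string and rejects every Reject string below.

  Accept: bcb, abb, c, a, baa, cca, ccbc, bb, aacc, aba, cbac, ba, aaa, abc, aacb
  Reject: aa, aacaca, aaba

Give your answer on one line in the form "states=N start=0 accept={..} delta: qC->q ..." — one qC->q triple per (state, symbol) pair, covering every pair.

Grow the machine one transition at a time. Run the examples from 0; the earliest place one falls off (shortest prefix, ties alphabetical) gets sent to the lowest-numbered state that keeps every Accept/Reject pair distinguishable — a pair clashes when both reach the same state with identical unread suffix — and to a fresh state only if none does.
a: 0a undefined. 0a->0: no, a/aa meet in 0. Open state 1: 0a->1.
b: 0b undefined. 0b->0: no, baa/aa meet in 1 with "a" left. 0b->1: no, ba/aa meet in 1 with "a" left. Open state 2: 0b->2.
c: 0c undefined. 0c->0: ok.
aa: 1a undefined. 1a->0: no, c/aa meet in 0. 1a->1: no, a/aa meet in 1. 1a->2: ok.
ab: 1b undefined. 1b->0: no, abb/aa meet in 2. 1b->1: no, aba/aa meet in 2. 1b->2: ok.
ba: 2a undefined. 2a->0: ok.
bb: 2b undefined. 2b->0: no, a/aaba meet in 1. 2b->1: ok.
bc: 2c undefined. 2c->0: no, bcb/aa meet in 2. 2c->1: no, bcb/aa meet in 2. 2c->2: no, bcb/aacaca meet in 1. Open state 3: 2c->3.
bcb: 3b undefined. 3b->0: ok.
aaca: 3a undefined. 3a->0: no, abb/aacaca meet in 1. 3a->1: ok.
aacc: 3c undefined. 3c->0: ok.
aacac: 1c undefined. 1c->0: no, abb/aacaca meet in 1. 1c->1: ok.
All examples now run through 4 states with every (state, symbol) defined. Accept strings end in {0,1,3}, Reject strings end in {2}; accept={0,1,3}.

states=4 start=0 accept={0,1,3} delta: 0a->1 0b->2 0c->0 1a->2 1b->2 1c->1 2a->0 2b->1 2c->3 3a->1 3b->0 3c->0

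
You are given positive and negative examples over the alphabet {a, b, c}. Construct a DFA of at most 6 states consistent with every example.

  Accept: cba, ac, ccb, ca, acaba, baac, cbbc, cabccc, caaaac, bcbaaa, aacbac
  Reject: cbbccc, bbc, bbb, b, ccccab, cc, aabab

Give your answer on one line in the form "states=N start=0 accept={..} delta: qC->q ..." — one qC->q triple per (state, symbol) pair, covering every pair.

states=5 start=0 accept={0,2,3} delta: 0a->0 0b->1 0c->2 1a->0 1b->1 1c->1 2a->3 2b->4 2c->4 3a->0 3b->0 3c->0 4a->0 4b->3 4c->2

Fold the examples into a partial DFA from state 0: repeatedly fix the first undefined (state, symbol) met by the shortest-then-alphabetical prefix, trying targets in increasing order and rejecting any under which an Accept and a Reject string meet in one state with the same remainder; add a state when all current targets are rejected. Accepting states are where Accept strings end.
a: 0a undefined. 0a->0: ok.
b: 0b undefined. 0b->0: no, ac/bbc meet in 0 with "c" left. Open state 1: 0b->1.
c: 0c undefined. 0c->0: no, ac/cc meet in 0. 0c->1: no, ac/b meet in 1. Open state 2: 0c->2.
ba: 1a undefined. 1a->0: ok.
bb: 1b undefined. 1b->0: no, ac/bbc meet in 2. 1b->1: ok.
bc: 1c undefined. 1c->0: no, bcbaaa/bbc meet in 0. 1c->1: ok.
ca: 2a undefined. 2a->0: no, cabccc/bbc meet in 1. 2a->1: no, ca/bbc meet in 1. 2a->2: no, caaaac/cc meet in 2 with "c" left. Open state 3: 2a->3.
cb: 2b undefined. 2b->0: no, cbbc/cbbccc meet in 1. 2b->1: no, cbbc/cbbccc meet in 1. 2b->2: no, cbbc/cc meet in 2 with "c" left. 2b->3: no, cabccc/cbbccc meet in 3 with "bccc" left. Open state 4: 2b->4.
cc: 2c undefined. 2c->0: no, ccb/bbc meet in 1. 2c->1: no, ccb/bbc meet in 1. 2c->2: no, ac/cc meet in 2. 2c->3: no, ca/cc meet in 3. 2c->4: ok.
caa: 3a undefined. 3a->0: ok.
cab: 3b undefined. 3b->0: ok.
cba: 4a undefined. 4a->0: ok.
cbb: 4b undefined. 4b->0: no, cabccc/cbbccc meet in 4 with "c" left. 4b->1: no, ccb/cbbccc meet in 1. 4b->2: no, cbbc/cc meet in 4. 4b->3: ok.
ccc: 4c undefined. 4c->0: no, cba/ccccab meet in 0. 4c->1: no, cabccc/bbc meet in 1. 4c->2: ok.
cbbc: 3c undefined. 3c->0: ok.
All examples now run through 5 states with every (state, symbol) defined. Accept strings end in {0,2,3}, Reject strings end in {1,4}; accept={0,2,3}.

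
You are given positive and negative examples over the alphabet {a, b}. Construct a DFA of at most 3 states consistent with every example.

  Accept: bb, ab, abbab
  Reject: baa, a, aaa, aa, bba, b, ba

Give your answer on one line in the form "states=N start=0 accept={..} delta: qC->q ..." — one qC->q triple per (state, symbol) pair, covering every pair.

Fold the examples into a partial DFA from state 0: repeatedly fix the first undefined (state, symbol) met by the shortest-then-alphabetical prefix, trying targets in increasing order and rejecting any under which an Accept and a Reject string meet in one state with the same remainder; add a state when all current targets are rejected. Accepting states are where Accept strings end.
a: 0a undefined. 0a->0: no, ab/b meet in 0 with "b" left. Open state 1: 0a->1.
b: 0b undefined. 0b->0: no, bb/b meet in 0. 0b->1: ok.
aa: 1a undefined. 1a->0: ok.
ab: 1b undefined. 1b->0: no, bb/aa meet in 0. 1b->1: no, bb/baa meet in 1. Open state 2: 1b->2.
abb: 2b undefined. 2b->0: ok.
bba: 2a undefined. 2a->0: ok.
All examples now run through 3 states with every (state, symbol) defined. Accept strings end in {2}, Reject strings end in {0,1}; accept={2}.

states=3 start=0 accept={2} delta: 0a->1 0b->1 1a->0 1b->2 2a->0 2b->0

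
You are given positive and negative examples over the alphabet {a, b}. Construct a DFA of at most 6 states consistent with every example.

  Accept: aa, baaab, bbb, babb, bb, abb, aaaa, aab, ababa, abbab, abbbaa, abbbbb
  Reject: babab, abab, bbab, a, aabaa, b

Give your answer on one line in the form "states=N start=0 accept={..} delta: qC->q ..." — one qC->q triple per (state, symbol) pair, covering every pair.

states=5 start=0 accept={2,3,4} delta: 0a->1 0b->1 1a->2 1b->3 2a->1 2b->3 3a->0 3b->4 4a->1 4b->0

Grow the machine one transition at a time. Run the examples from 0; the earliest place one falls off (shortest prefix, ties alphabetical) gets sent to the lowest-numbered state that keeps every Accept/Reject pair distinguishable — a pair clashes when both reach the same state with identical unread suffix — and to a fresh state only if none does.
a: 0a undefined. 0a->0: no, aa/a meet in 0. Open state 1: 0a->1.
b: 0b undefined. 0b->0: no, bbb/b meet in 0. 0b->1: ok.
aa: 1a undefined. 1a->0: no, baaab/babab meet in 1. 1a->1: no, aa/a meet in 1. Open state 2: 1a->2.
ab: 1b undefined. 1b->0: no, bbb/a meet in 1. 1b->1: no, bbb/a meet in 1. 1b->2: no, abbab/babab meet in 2 with "bab" left. Open state 3: 1b->3.
aaa: 2a undefined. 2a->0: no, aaaa/a meet in 1. 2a->1: ok.
aab: 2b undefined. 2b->0: no, aa/aabaa meet in 2. 2b->1: no, baaab/babab meet in 1. 2b->2: no, aa/aabaa meet in 2. 2b->3: ok.
aba: 3a undefined. 3a->0: ok.
abb: 3b undefined. 3b->0: no, abbbaa/babab meet in 1. 3b->1: no, bbb/babab meet in 1. 3b->2: no, abbbaa/babab meet in 1. 3b->3: no, abbab/babab meet in 1. Open state 4: 3b->4.
abba: 4a undefined. 4a->0: no, abbab/babab meet in 1. 4a->1: ok.
abbb: 4b undefined. 4b->0: ok.
All examples now run through 5 states with every (state, symbol) defined. Accept strings end in {2,3,4}, Reject strings end in {1}; accept={2,3,4}.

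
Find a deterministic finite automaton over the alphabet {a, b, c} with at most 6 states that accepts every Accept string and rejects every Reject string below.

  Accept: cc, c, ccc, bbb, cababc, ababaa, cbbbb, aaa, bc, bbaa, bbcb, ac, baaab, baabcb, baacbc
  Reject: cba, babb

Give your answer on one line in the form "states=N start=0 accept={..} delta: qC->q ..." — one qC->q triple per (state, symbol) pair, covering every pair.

Fold the examples into a partial DFA from state 0: repeatedly fix the first undefined (state, symbol) met by the shortest-then-alphabetical prefix, trying targets in increasing order and rejecting any under which an Accept and a Reject string meet in one state with the same remainder; add a state when all current targets are rejected. Accepting states are where Accept strings end.
a: 0a undefined. 0a->0: ok.
b: 0b undefined. 0b->0: no, bbb/babb meet in 0. Open state 1: 0b->1.
c: 0c undefined. 0c->0: ok.
ba: 1a undefined. 1a->0: no, cc/cba meet in 0. 1a->1: no, bbb/babb meet in 1 with "bb" left. Open state 2: 1a->2.
bb: 1b undefined. 1b->0: ok.
bc: 1c undefined. 1c->0: ok.
baa: 2a undefined. 2a->0: ok.
bab: 2b undefined. 2b->0: no, bbb/babb meet in 1. 2b->1: no, cc/babb meet in 0. 2b->2: ok.
cababc: 2c undefined. 2c->0: ok.
All examples now run through 3 states with every (state, symbol) defined. Accept strings end in {0,1}, Reject strings end in {2}; accept={0,1}.

states=3 start=0 accept={0,1} delta: 0a->0 0b->1 0c->0 1a->2 1b->0 1c->0 2a->0 2b->2 2c->0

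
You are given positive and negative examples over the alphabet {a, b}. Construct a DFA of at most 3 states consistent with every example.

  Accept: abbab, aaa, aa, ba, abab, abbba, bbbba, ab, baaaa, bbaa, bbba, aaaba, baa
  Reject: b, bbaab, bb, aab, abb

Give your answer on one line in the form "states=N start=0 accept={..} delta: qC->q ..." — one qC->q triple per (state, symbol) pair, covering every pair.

Grow the machine one transition at a time. Run the examples from 0; the earliest place one falls off (shortest prefix, ties alphabetical) gets sent to the lowest-numbered state that keeps every Accept/Reject pair distinguishable — a pair clashes when both reach the same state with identical unread suffix — and to a fresh state only if none does.
a: 0a undefined. 0a->0: no, ab/b meet in 0 with "b" left. Open state 1: 0a->1.
b: 0b undefined. 0b->0: ok.
aa: 1a undefined. 1a->0: no, aa/b meet in 0. 1a->1: no, ab/bbaab meet in 1 with "b" left. Open state 2: 1a->2.
ab: 1b undefined. 1b->0: no, abbab/b meet in 0. 1b->1: no, abbab/bbaab meet in 2 with "b" left. 1b->2: ok.
aaa: 2a undefined. 2a->0: no, aaa/b meet in 0. 2a->1: ok.
aab: 2b undefined. 2b->0: ok.
All examples now run through 3 states with every (state, symbol) defined. Accept strings end in {1,2}, Reject strings end in {0}; accept={1,2}.

states=3 start=0 accept={1,2} delta: 0a->1 0b->0 1a->2 1b->2 2a->1 2b->0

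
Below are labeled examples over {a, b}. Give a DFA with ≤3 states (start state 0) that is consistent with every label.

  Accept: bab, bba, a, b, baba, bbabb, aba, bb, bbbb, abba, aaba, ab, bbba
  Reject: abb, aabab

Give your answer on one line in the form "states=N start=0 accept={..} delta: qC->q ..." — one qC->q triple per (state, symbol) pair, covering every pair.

Grow the machine one transition at a time. Run the examples from 0; the earliest place one falls off (shortest prefix, ties alphabetical) gets sent to the lowest-numbered state that keeps every Accept/Reject pair distinguishable — a pair clashes when both reach the same state with identical unread suffix — and to a fresh state only if none does.
a: 0a undefined. 0a->0: no, bab/aabab meet in 0 with "bab" left. Open state 1: 0a->1.
b: 0b undefined. 0b->0: no, bbabb/abb meet in 1 with "bb" left. 0b->1: ok.
aa: 1a undefined. 1a->0: no, bab/aabab meet in 1. 1a->1: ok.
ab: 1b undefined. 1b->0: no, bab/aabab meet in 0. 1b->1: no, bab/abb meet in 1. Open state 2: 1b->2.
aba: 2a undefined. 2a->0: no, a/aabab meet in 1. 2a->1: no, bab/aabab meet in 2. 2a->2: ok.
abb: 2b undefined. 2b->0: ok.
All examples now run through 3 states with every (state, symbol) defined. Accept strings end in {1,2}, Reject strings end in {0}; accept={1,2}.

states=3 start=0 accept={1,2} delta: 0a->1 0b->1 1a->1 1b->2 2a->2 2b->0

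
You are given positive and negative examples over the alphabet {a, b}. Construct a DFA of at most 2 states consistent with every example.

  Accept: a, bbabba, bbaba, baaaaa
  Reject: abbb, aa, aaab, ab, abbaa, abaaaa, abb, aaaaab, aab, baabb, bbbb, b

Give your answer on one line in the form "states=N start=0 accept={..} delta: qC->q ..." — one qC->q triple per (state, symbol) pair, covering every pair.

State merging on the prefix tree: take the shortest (then alphabetical) example prefix whose next move is undefined and point that move at state 0, else 1, else 2, ...; a target is out if some Accept/Reject pair would then sit in one state with the same input left (inseparable). If every existing state is out, open a new one.
a: 0a undefined. 0a->0: no, a/aa meet in 0. Open state 1: 0a->1.
b: 0b undefined. 0b->0: ok.
aa: 1a undefined. 1a->0: ok.
ab: 1b undefined. 1b->0: ok.
All examples now run through 2 states with every (state, symbol) defined. Accept strings end in {1}, Reject strings end in {0}; accept={1}.

states=2 start=0 accept={1} delta: 0a->1 0b->0 1a->0 1b->0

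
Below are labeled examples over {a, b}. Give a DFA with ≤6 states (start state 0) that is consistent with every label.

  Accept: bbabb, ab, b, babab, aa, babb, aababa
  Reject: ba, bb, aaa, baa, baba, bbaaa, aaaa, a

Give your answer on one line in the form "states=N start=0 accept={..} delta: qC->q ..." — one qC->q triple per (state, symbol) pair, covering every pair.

State merging on the prefix tree: take the shortest (then alphabetical) example prefix whose next move is undefined and point that move at state 0, else 1, else 2, ...; a target is out if some Accept/Reject pair would then sit in one state with the same input left (inseparable). If every existing state is out, open a new one.
a: 0a undefined. 0a->0: no, aa/aaa meet in 0. Open state 1: 0a->1.
b: 0b undefined. 0b->0: no, b/bb meet in 0. 0b->1: no, ab/bb meet in 1 with "b" left. Open state 2: 0b->2.
aa: 1a undefined. 1a->0: no, aa/aaaa meet in 0. 1a->1: no, aa/aaa meet in 1. 1a->2: ok.
ab: 1b undefined. 1b->0: ok.
ba: 2a undefined. 2a->0: no, ab/ba meet in 0. 2a->1: no, b/baa meet in 2. 2a->2: no, b/ba meet in 2. Open state 3: 2a->3.
bb: 2b undefined. 2b->0: no, ab/bb meet in 0. 2b->1: ok.
baa: 3a undefined. 3a->0: no, bbabb/baa meet in 0. 3a->1: ok.
bab: 3b undefined. 3b->0: ok.
All examples now run through 4 states with every (state, symbol) defined. Accept strings end in {0,2}, Reject strings end in {1,3}; accept={0,2}.

states=4 start=0 accept={0,2} delta: 0a->1 0b->2 1a->2 1b->0 2a->3 2b->1 3a->1 3b->0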